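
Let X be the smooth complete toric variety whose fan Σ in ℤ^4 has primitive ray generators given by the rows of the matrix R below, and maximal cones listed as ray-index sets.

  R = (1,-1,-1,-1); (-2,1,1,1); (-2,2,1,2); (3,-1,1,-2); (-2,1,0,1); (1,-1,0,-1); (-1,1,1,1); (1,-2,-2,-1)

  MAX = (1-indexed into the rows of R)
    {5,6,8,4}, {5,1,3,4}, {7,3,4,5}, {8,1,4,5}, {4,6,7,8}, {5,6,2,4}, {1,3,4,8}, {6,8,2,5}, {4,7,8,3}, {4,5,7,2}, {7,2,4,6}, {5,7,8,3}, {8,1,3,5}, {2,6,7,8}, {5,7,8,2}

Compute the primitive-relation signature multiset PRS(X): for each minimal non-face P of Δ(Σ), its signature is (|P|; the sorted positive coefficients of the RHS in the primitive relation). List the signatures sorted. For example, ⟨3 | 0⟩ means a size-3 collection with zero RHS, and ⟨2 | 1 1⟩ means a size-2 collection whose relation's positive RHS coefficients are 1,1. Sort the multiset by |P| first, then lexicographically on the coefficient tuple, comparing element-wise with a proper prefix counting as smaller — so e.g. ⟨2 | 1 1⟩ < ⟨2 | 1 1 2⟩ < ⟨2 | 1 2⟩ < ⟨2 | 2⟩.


Σ has 9 primitive collections:

  P = {1,7}:  v_{1} + v_{7} = 0  so sig = ⟨2 | 0⟩
  P = {3,6}:  v_{3} + v_{6} = v_{7}  so sig = ⟨2 | 1⟩
  P = {1,2}:  v_{1} + v_{2} = v_{5} + v_{6}  so sig = ⟨2 | 1 1⟩
  P = {1,6}:  v_{1} + v_{6} = v_{4} + v_{5} + v_{8}  so sig = ⟨2 | 1 1 1⟩
  P = {2,3}:  v_{2} + v_{3} = v_{5} + 2·v_{7}  so sig = ⟨2 | 1 2⟩
  P = {5,6,7}:  v_{5} + v_{6} + v_{7} = v_{2}  so sig = ⟨3 | 1⟩
  P = {2,4,8}:  v_{2} + v_{4} + v_{8} = 2·v_{6}  so sig = ⟨3 | 2⟩
  P = {3,4,5,8}:  v_{3} + v_{4} + v_{5} + v_{8} = 0  so sig = ⟨4 | 0⟩
  P = {4,5,7,8}:  v_{4} + v_{5} + v_{7} + v_{8} = v_{6}  so sig = ⟨4 | 1⟩

Sorted signature multiset PRS(X):
[⟨2 | 0⟩, ⟨2 | 1⟩, ⟨2 | 1 1⟩, ⟨2 | 1 1 1⟩, ⟨2 | 1 2⟩, ⟨3 | 1⟩, ⟨3 | 2⟩, ⟨4 | 0⟩, ⟨4 | 1⟩]


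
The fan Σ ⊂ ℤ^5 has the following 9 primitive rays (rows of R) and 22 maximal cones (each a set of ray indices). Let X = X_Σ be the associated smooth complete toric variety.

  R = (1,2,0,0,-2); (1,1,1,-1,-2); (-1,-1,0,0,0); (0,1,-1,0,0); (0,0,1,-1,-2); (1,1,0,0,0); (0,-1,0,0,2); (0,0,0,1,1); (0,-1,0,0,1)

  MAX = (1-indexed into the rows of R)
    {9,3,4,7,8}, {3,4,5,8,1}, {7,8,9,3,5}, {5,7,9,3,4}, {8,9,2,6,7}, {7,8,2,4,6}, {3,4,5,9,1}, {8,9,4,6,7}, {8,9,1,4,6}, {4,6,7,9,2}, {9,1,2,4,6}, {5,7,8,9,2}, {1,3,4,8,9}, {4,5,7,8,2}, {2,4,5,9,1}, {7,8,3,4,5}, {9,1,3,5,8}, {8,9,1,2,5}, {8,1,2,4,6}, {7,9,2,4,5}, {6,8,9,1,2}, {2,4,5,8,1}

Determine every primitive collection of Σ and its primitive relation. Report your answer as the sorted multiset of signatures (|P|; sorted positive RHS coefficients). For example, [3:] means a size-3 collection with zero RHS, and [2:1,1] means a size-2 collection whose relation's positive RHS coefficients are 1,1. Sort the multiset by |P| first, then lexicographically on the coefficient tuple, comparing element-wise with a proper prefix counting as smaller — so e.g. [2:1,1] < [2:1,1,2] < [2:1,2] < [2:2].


Σ has 6 primitive collections:

  P={3,6}:  v_{3} + v_{6} = 0  ⟹  sig = [2:]
  P={1,7}:  v_{1} + v_{7} = v_{6}  ⟹  sig = [2:1]
  P={2,3}:  v_{2} + v_{3} = v_{5}  ⟹  sig = [2:1]
  P={5,6}:  v_{5} + v_{6} = v_{2}  ⟹  sig = [2:1]
  P={4,5,8,9}:  v_{4} + v_{5} + v_{8} + v_{9} = 0  ⟹  sig = [4:]
  P={2,4,8,9}:  v_{2} + v_{4} + v_{8} + v_{9} = v_{6}  ⟹  sig = [4:1]

Sorted signature multiset PRS(X):
    |P|=2: 4 collections, coeffs (), (1), (1), (1)
    |P|=4: 2 collections, coeffs (), (1)


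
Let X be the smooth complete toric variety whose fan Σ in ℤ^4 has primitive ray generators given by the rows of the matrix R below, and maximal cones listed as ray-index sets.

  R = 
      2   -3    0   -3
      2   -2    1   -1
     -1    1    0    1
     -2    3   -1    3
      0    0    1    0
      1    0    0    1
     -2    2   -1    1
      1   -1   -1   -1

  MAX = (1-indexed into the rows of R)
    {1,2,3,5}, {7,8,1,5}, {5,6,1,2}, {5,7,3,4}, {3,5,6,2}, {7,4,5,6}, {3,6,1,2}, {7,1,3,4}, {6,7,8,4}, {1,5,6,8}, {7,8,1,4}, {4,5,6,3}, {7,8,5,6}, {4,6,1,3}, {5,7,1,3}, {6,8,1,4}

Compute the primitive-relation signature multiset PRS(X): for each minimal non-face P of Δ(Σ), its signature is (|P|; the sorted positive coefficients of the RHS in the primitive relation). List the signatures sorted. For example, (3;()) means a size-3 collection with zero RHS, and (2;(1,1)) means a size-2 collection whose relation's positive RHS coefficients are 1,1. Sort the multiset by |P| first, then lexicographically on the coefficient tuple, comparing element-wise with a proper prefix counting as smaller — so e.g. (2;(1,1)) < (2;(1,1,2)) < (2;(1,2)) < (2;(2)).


9 minimal non-faces of Δ(Σ) (on 8 rays):

  P={2,7}:  v_{2} + v_{7} = 0  →  sig = (2;())
  P={2,4}:  v_{2} + v_{4} = v_{3} + v_{6}  →  sig = (2;(1,1))
  P={2,8}:  v_{2} + v_{8} = v_{1} + v_{6}  →  sig = (2;(1,1))
  P={3,8}:  v_{3} + v_{8} = v_{1} + v_{4}  →  sig = (2;(1,1))
  P={1,4,5}:  v_{1} + v_{4} + v_{5} = 0  →  sig = (3;())
  P={1,6,7}:  v_{1} + v_{6} + v_{7} = v_{8}  →  sig = (3;(1))
  P={3,6,7}:  v_{3} + v_{6} + v_{7} = v_{4}  →  sig = (3;(1))
  P={4,5,8}:  v_{4} + v_{5} + v_{8} = v_{6} + v_{7}  →  sig = (3;(1,1))
  P={1,3,5,6}:  v_{1} + v_{3} + v_{5} + v_{6} = v_{2}  →  sig = (4;(1))

Signatures (|P|; sorted positive RHS coefficients), sorted:
{ (2;()),  (2;(1,1)) ×3,  (3;()),  (3;(1)) ×2,  (3;(1,1)),  (4;(1)) }


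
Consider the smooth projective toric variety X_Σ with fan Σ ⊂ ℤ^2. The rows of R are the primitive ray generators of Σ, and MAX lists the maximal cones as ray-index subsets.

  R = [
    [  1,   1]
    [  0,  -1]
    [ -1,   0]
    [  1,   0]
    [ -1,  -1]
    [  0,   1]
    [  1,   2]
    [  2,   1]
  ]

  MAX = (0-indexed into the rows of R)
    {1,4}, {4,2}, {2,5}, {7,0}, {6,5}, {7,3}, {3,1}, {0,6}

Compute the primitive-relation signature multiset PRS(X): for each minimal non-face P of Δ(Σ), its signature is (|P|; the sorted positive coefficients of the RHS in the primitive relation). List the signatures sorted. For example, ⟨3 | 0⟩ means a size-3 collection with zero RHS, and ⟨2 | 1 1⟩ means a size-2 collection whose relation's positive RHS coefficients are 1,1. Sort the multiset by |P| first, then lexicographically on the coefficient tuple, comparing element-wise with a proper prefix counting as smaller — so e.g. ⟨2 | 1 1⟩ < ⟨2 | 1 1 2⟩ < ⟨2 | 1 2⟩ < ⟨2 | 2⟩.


The 20 primitive collections of Σ (r=8, n=2):

  P={0,4}:  v_{0} + v_{4} = 0 — sig = ⟨2 | 0⟩
  P={1,5}:  v_{1} + v_{5} = 0 — sig = ⟨2 | 0⟩
  P={2,3}:  v_{2} + v_{3} = 0 — sig = ⟨2 | 0⟩
  P={0,1}:  v_{0} + v_{1} = v_{3} — sig = ⟨2 | 1⟩
  P={0,2}:  v_{0} + v_{2} = v_{5} — sig = ⟨2 | 1⟩
  P={0,3}:  v_{0} + v_{3} = v_{7} — sig = ⟨2 | 1⟩
  P={0,5}:  v_{0} + v_{5} = v_{6} — sig = ⟨2 | 1⟩
  P={1,2}:  v_{1} + v_{2} = v_{4} — sig = ⟨2 | 1⟩
  P={1,6}:  v_{1} + v_{6} = v_{0} — sig = ⟨2 | 1⟩
  P={2,7}:  v_{2} + v_{7} = v_{0} — sig = ⟨2 | 1⟩
  P={3,4}:  v_{3} + v_{4} = v_{1} — sig = ⟨2 | 1⟩
  P={3,5}:  v_{3} + v_{5} = v_{0} — sig = ⟨2 | 1⟩
  P={4,5}:  v_{4} + v_{5} = v_{2} — sig = ⟨2 | 1⟩
  P={4,6}:  v_{4} + v_{6} = v_{5} — sig = ⟨2 | 1⟩
  P={4,7}:  v_{4} + v_{7} = v_{3} — sig = ⟨2 | 1⟩
  P={1,7}:  v_{1} + v_{7} = 2·v_{3} — sig = ⟨2 | 2⟩
  P={2,6}:  v_{2} + v_{6} = 2·v_{5} — sig = ⟨2 | 2⟩
  P={3,6}:  v_{3} + v_{6} = 2·v_{0} — sig = ⟨2 | 2⟩
  P={5,7}:  v_{5} + v_{7} = 2·v_{0} — sig = ⟨2 | 2⟩
  P={6,7}:  v_{6} + v_{7} = 3·v_{0} — sig = ⟨2 | 3⟩

Sorted signature multiset PRS(X):
    |P|=2: 20 collections, coeffs (), (), (), (1), (1), (1), (1), (1), (1), (1), (1), (1), (1), (1), (1), (2), (2), (2), (2), (3)


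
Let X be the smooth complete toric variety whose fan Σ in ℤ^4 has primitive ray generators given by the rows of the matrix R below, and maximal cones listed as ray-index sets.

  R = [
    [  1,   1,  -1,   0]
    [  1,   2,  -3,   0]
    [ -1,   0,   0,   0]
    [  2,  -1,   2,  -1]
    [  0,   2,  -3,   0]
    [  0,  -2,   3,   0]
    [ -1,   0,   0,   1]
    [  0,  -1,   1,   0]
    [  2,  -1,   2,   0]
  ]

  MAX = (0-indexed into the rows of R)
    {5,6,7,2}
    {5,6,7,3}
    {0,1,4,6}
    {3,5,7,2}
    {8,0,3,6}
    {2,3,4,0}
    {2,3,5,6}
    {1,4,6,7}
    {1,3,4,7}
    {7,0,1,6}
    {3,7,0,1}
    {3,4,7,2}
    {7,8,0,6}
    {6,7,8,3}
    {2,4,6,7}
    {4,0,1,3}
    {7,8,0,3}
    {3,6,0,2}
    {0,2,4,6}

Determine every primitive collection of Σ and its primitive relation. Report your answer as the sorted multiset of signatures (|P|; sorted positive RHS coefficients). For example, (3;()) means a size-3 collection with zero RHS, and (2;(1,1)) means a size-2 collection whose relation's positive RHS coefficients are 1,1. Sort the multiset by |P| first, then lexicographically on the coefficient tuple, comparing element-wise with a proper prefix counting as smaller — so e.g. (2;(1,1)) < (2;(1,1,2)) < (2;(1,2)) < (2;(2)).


Δ(Σ) — 9 vertices, 14 min non-faces:

  P = {4,5}:  v_{4} + v_{5} = 0  →  sig = (2;())
  P = {1,2}:  v_{1} + v_{2} = v_{4}  →  sig = (2;(1))
  P = {0,5}:  v_{0} + v_{5} = v_{3} + v_{6}  →  sig = (2;(1,1))
  P = {1,5}:  v_{1} + v_{5} = v_{0} + v_{7}  →  sig = (2;(1,1))
  P = {2,8}:  v_{2} + v_{8} = v_{3} + v_{6}  →  sig = (2;(1,1))
  P = {4,8}:  v_{4} + v_{8} = 2·v_{0} + v_{7}  →  sig = (2;(1,2))
  P = {5,8}:  v_{5} + v_{8} = 2·v_{3} + 2·v_{6} + v_{7}  →  sig = (2;(1,2,2))
  P = {1,8}:  v_{1} + v_{8} = 3·v_{0} + 2·v_{7}  →  sig = (2;(2,3))
  P = {0,2,7}:  v_{0} + v_{2} + v_{7} = 0  →  sig = (3;())
  P = {0,4,7}:  v_{0} + v_{4} + v_{7} = v_{1}  →  sig = (3;(1))
  P = {3,4,6}:  v_{3} + v_{4} + v_{6} = v_{0}  →  sig = (3;(1))
  P = {1,3,6}:  v_{1} + v_{3} + v_{6} = 2·v_{0} + v_{7}  →  sig = (3;(1,2))
  P = {0,3,6,7}:  v_{0} + v_{3} + v_{6} + v_{7} = v_{8}  →  sig = (4;(1))
  P = {2,3,6,7}:  v_{2} + v_{3} + v_{6} + v_{7} = v_{5}  →  sig = (4;(1))

Signatures (|P|; sorted positive RHS coefficients), sorted:
    |P|=2: 8 collections, coeffs (), (1), (1,1), (1,1), (1,1), (1,2), (1,2,2), (2,3)
    |P|=3: 4 collections, coeffs (), (1), (1), (1,2)
    |P|=4: 2 collections, coeffs (1), (1)


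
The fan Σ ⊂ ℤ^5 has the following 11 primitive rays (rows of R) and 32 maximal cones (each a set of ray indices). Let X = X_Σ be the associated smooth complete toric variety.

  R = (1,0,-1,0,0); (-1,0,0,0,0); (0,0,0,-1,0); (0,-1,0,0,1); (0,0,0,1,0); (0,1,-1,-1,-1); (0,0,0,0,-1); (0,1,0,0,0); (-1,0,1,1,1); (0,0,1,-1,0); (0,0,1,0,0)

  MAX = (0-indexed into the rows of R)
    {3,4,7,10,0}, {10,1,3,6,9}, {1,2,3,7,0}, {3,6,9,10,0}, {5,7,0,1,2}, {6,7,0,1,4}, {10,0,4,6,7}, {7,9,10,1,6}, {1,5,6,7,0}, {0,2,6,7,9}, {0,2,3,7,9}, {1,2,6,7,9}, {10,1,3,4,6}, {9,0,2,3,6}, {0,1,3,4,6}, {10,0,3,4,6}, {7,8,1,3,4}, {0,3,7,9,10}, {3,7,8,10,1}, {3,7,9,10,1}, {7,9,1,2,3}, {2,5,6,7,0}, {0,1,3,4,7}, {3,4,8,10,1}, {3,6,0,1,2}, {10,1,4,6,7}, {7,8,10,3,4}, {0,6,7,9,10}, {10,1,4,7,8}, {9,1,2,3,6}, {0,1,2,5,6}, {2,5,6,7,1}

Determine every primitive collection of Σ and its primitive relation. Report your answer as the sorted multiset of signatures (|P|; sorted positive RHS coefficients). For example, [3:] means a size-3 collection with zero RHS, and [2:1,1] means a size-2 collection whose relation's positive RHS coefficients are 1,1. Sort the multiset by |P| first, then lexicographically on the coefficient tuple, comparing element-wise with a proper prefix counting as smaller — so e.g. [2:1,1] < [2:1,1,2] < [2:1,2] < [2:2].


The 17 primitive collections of Σ (r=11, n=5):

  P={2,4}:  v_{2} + v_{4} = 0 ; sig = [2:]
  P={2,10}:  v_{2} + v_{10} = v_{9} ; sig = [2:1]
  P={4,9}:  v_{4} + v_{9} = v_{10} ; sig = [2:1]
  P={5,8}:  v_{5} + v_{8} = v_{1} + v_{7} ; sig = [2:1,1]
  P={0,8}:  v_{0} + v_{8} = v_{3} + v_{4} + v_{7} ; sig = [2:1,1,1]
  P={3,5}:  v_{3} + v_{5} = v_{0} + v_{1} + v_{2} ; sig = [2:1,1,1]
  P={5,10}:  v_{5} + v_{10} = v_{2} + v_{6} + v_{7} ; sig = [2:1,1,1]
  P={6,8}:  v_{6} + v_{8} = v_{1} + v_{4} + v_{10} ; sig = [2:1,1,1]
  P={2,8}:  v_{2} + v_{8} = v_{1} + v_{3} + v_{7} + v_{10} ; sig = [2:1,1,1,1]
  P={4,5}:  v_{4} + v_{5} = v_{0} + v_{1} + v_{6} + v_{7} ; sig = [2:1,1,1,1]
  P={8,9}:  v_{8} + v_{9} = v_{1} + v_{3} + v_{7} + 2·v_{10} ; sig = [2:1,1,1,2]
  P={5,9}:  v_{5} + v_{9} = 2·v_{2} + v_{6} + v_{7} ; sig = [2:1,1,2]
  P={0,1,10}:  v_{0} + v_{1} + v_{10} = 0 ; sig = [3:]
  P={3,6,7}:  v_{3} + v_{6} + v_{7} = 0 ; sig = [3:]
  P={0,1,9}:  v_{0} + v_{1} + v_{9} = v_{2} ; sig = [3:1]
  P={0,1,2,6,7}:  v_{0} + v_{1} + v_{2} + v_{6} + v_{7} = v_{5} ; sig = [5:1]
  P={1,3,4,7,10}:  v_{1} + v_{3} + v_{4} + v_{7} + v_{10} = v_{8} ; sig = [5:1]

Signatures (|P|; sorted positive RHS coefficients), sorted:
{ [2:],  [2:1] ×2,  [2:1,1],  [2:1,1,1] ×4,  [2:1,1,1,1] ×2,  [2:1,1,1,2],  [2:1,1,2],  [3:] ×2,  [3:1],  [5:1] ×2 }


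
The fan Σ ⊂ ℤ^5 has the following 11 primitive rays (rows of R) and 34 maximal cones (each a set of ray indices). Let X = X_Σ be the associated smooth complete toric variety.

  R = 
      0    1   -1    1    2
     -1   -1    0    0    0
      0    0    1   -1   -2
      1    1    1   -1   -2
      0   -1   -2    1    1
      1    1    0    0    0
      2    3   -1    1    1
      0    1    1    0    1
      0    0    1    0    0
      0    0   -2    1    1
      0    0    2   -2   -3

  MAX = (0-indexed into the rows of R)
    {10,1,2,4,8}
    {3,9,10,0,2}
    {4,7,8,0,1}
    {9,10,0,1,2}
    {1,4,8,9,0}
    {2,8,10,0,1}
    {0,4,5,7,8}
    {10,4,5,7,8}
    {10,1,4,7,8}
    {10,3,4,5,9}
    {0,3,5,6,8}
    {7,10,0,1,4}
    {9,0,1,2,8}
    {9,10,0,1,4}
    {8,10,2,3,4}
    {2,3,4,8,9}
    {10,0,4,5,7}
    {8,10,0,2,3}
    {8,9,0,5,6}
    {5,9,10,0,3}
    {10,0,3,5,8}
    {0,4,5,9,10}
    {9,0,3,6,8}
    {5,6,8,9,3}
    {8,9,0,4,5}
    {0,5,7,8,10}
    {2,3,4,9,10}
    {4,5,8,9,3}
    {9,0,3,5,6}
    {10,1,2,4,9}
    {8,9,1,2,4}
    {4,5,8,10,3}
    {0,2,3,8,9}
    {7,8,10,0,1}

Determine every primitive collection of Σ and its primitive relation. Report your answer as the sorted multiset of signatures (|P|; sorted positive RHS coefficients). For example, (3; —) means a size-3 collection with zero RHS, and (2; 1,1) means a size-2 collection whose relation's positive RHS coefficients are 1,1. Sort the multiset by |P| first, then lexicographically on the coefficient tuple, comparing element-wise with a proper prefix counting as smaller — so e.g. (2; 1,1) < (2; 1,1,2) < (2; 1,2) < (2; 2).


Minimal non-faces — 16 found among 11 rays, 34 max cones:

  P = {1,5}:  v_{1} + v_{5} = 0  ⟹  sig = (2; —)
  P = {1,3}:  v_{1} + v_{3} = v_{2}  ⟹  sig = (2; 1)
  P = {2,5}:  v_{2} + v_{5} = v_{3}  ⟹  sig = (2; 1)
  P = {7,9}:  v_{7} + v_{9} = v_{0}  ⟹  sig = (2; 1)
  P = {2,7}:  v_{2} + v_{7} = v_{0} + v_{8} + v_{10}  ⟹  sig = (2; 1,1,1)
  P = {1,6}:  v_{1} + v_{6} = v_{0} + v_{3} + v_{8} + v_{9}  ⟹  sig = (2; 1,1,1,1)
  P = {3,7}:  v_{3} + v_{7} = v_{0} + v_{5} + v_{8} + v_{10}  ⟹  sig = (2; 1,1,1,1)
  P = {2,6}:  v_{2} + v_{6} = v_{0} + 2·v_{3} + v_{8} + v_{9}  ⟹  sig = (2; 1,1,1,2)
  P = {6,7}:  v_{6} + v_{7} = 2·v_{0} + v_{3} + v_{5} + v_{8}  ⟹  sig = (2; 1,1,1,2)
  P = {6,10}:  v_{6} + v_{10} = v_{0} + 2·v_{3}  ⟹  sig = (2; 1,2)
  P = {4,6}:  v_{4} + v_{6} = 2·v_{5} + v_{8} + 2·v_{9}  ⟹  sig = (2; 1,2,2)
  P = {0,2,4}:  v_{0} + v_{2} + v_{4} = v_{9}  ⟹  sig = (3; 1)
  P = {8,9,10}:  v_{8} + v_{9} + v_{10} = v_{2}  ⟹  sig = (3; 1)
  P = {0,3,4}:  v_{0} + v_{3} + v_{4} = v_{5} + v_{9}  ⟹  sig = (3; 1,1)
  P = {0,4,8,10}:  v_{0} + v_{4} + v_{8} + v_{10} = 0  ⟹  sig = (4; —)
  P = {0,3,5,8,9}:  v_{0} + v_{3} + v_{5} + v_{8} + v_{9} = v_{6}  ⟹  sig = (5; 1)

Signatures (|P|; sorted positive RHS coefficients), sorted:
{ (2; —),  (2; 1) ×3,  (2; 1,1,1),  (2; 1,1,1,1) ×2,  (2; 1,1,1,2) ×2,  (2; 1,2),  (2; 1,2,2),  (3; 1) ×2,  (3; 1,1),  (4; —),  (5; 1) }


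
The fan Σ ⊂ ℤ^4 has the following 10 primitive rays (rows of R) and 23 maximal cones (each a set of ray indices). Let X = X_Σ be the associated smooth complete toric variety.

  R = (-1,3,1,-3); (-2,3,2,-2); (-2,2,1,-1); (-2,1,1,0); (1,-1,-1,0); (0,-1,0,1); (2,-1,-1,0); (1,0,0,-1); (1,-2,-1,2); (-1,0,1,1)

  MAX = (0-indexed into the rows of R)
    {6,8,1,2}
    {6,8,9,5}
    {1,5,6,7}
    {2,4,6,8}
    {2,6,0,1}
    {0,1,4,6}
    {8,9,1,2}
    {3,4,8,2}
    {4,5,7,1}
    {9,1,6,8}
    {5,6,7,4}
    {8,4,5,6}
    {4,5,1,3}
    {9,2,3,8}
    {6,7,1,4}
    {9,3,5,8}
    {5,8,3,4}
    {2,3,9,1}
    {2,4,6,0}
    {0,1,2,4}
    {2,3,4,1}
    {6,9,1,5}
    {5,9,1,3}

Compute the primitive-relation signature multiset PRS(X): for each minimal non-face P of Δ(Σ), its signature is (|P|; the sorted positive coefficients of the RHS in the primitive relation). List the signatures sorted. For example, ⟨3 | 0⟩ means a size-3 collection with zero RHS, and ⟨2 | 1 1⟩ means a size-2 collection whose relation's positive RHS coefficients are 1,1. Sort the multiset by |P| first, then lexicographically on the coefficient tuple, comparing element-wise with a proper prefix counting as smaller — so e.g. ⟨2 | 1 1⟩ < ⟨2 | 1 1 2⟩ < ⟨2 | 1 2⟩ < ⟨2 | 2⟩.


Δ(Σ) — 10 vertices, 18 min non-faces:

  P={3,6}:  v_{3} + v_{6} = 0  ⟹  sig = ⟨2 | 0⟩
  P={0,9}:  v_{0} + v_{9} = v_{1}  ⟹  sig = ⟨2 | 1⟩
  P={2,5}:  v_{2} + v_{5} = v_{3}  ⟹  sig = ⟨2 | 1⟩
  P={4,9}:  v_{4} + v_{9} = v_{5}  ⟹  sig = ⟨2 | 1⟩
  P={0,5}:  v_{0} + v_{5} = v_{1} + v_{4}  ⟹  sig = ⟨2 | 1 1⟩
  P={0,8}:  v_{0} + v_{8} = v_{2} + v_{6}  ⟹  sig = ⟨2 | 1 1⟩
  P={2,7}:  v_{2} + v_{7} = v_{1} + v_{4}  ⟹  sig = ⟨2 | 1 1⟩
  P={7,8}:  v_{7} + v_{8} = v_{5} + v_{6}  ⟹  sig = ⟨2 | 1 1⟩
  P={0,3}:  v_{0} + v_{3} = v_{1} + v_{2} + v_{4}  ⟹  sig = ⟨2 | 1 1 1⟩
  P={3,7}:  v_{3} + v_{7} = v_{1} + v_{4} + v_{5}  ⟹  sig = ⟨2 | 1 1 1⟩
  P={7,9}:  v_{7} + v_{9} = v_{1} + 2·v_{5} + v_{6}  ⟹  sig = ⟨2 | 1 1 2⟩
  P={0,7}:  v_{0} + v_{7} = 2·v_{1} + 2·v_{4} + v_{6}  ⟹  sig = ⟨2 | 1 2 2⟩
  P={1,4,8}:  v_{1} + v_{4} + v_{8} = 0  ⟹  sig = ⟨3 | 0⟩
  P={1,5,8}:  v_{1} + v_{5} + v_{8} = v_{9}  ⟹  sig = ⟨3 | 1⟩
  P={1,3,8}:  v_{1} + v_{3} + v_{8} = v_{2} + v_{9}  ⟹  sig = ⟨3 | 1 1⟩
  P={2,6,9}:  v_{2} + v_{6} + v_{9} = v_{1} + v_{8}  ⟹  sig = ⟨3 | 1 1⟩
  P={1,2,4,6}:  v_{1} + v_{2} + v_{4} + v_{6} = v_{0}  ⟹  sig = ⟨4 | 1⟩
  P={1,4,5,6}:  v_{1} + v_{4} + v_{5} + v_{6} = v_{7}  ⟹  sig = ⟨4 | 1⟩

so the primitive-relation signature multiset is
    ⟨2 | 0⟩
    ⟨2 | 1⟩
    ⟨2 | 1⟩
    ⟨2 | 1⟩
    ⟨2 | 1 1⟩
    ⟨2 | 1 1⟩
    ⟨2 | 1 1⟩
    ⟨2 | 1 1⟩
    ⟨2 | 1 1 1⟩
    ⟨2 | 1 1 1⟩
    ⟨2 | 1 1 2⟩
    ⟨2 | 1 2 2⟩
    ⟨3 | 0⟩
    ⟨3 | 1⟩
    ⟨3 | 1 1⟩
    ⟨3 | 1 1⟩
    ⟨4 | 1⟩
    ⟨4 | 1⟩


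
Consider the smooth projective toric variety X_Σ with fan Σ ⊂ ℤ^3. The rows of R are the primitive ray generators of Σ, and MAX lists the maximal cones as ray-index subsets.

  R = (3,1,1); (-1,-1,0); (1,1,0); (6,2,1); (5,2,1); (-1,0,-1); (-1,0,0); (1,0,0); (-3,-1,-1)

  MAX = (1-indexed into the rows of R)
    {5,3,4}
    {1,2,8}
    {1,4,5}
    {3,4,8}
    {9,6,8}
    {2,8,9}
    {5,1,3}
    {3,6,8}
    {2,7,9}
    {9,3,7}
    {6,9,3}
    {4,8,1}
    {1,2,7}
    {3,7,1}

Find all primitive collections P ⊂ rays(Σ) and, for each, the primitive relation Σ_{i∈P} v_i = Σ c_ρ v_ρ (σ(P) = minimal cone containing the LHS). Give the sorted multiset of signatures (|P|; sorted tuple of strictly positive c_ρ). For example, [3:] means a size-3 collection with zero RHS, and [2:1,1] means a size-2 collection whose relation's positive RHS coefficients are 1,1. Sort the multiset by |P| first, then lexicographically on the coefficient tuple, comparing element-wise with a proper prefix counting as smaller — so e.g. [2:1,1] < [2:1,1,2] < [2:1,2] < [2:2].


18 minimal non-faces of Δ(Σ) (on 9 rays):

  • {1,9}:  v_{1} + v_{9} = 0  →  sig = [2:]
  • {2,3}:  v_{2} + v_{3} = 0  →  sig = [2:]
  • {7,8}:  v_{7} + v_{8} = 0  →  sig = [2:]
  • {4,7}:  v_{4} + v_{7} = v_{5}  →  sig = [2:1]
  • {5,8}:  v_{5} + v_{8} = v_{4}  →  sig = [2:1]
  • {1,6}:  v_{1} + v_{6} = v_{3} + v_{8}  →  sig = [2:1,1]
  • {2,5}:  v_{2} + v_{5} = v_{1} + v_{8}  →  sig = [2:1,1]
  • {2,6}:  v_{2} + v_{6} = v_{8} + v_{9}  →  sig = [2:1,1]
  • {5,7}:  v_{5} + v_{7} = v_{1} + v_{3}  →  sig = [2:1,1]
  • {5,9}:  v_{5} + v_{9} = v_{3} + v_{8}  →  sig = [2:1,1]
  • {6,7}:  v_{6} + v_{7} = v_{3} + v_{9}  →  sig = [2:1,1]
  • {2,4}:  v_{2} + v_{4} = v_{1} + 2·v_{8}  →  sig = [2:1,2]
  • {4,9}:  v_{4} + v_{9} = v_{3} + 2·v_{8}  →  sig = [2:1,2]
  • {5,6}:  v_{5} + v_{6} = 2·v_{3} + 2·v_{8}  →  sig = [2:2,2]
  • {4,6}:  v_{4} + v_{6} = 2·v_{3} + 3·v_{8}  →  sig = [2:2,3]
  • {1,3,8}:  v_{1} + v_{3} + v_{8} = v_{5}  →  sig = [3:1]
  • {3,8,9}:  v_{3} + v_{8} + v_{9} = v_{6}  →  sig = [3:1]
  • {1,3,4}:  v_{1} + v_{3} + v_{4} = 2·v_{5}  →  sig = [3:2]

so the primitive-relation signature multiset is
    |P|=2: 15 collections, coeffs (), (), (), (1), (1), (1,1), (1,1), (1,1), (1,1), (1,1), (1,1), (1,2), (1,2), (2,2), (2,3)
    |P|=3: 3 collections, coeffs (1), (1), (2)


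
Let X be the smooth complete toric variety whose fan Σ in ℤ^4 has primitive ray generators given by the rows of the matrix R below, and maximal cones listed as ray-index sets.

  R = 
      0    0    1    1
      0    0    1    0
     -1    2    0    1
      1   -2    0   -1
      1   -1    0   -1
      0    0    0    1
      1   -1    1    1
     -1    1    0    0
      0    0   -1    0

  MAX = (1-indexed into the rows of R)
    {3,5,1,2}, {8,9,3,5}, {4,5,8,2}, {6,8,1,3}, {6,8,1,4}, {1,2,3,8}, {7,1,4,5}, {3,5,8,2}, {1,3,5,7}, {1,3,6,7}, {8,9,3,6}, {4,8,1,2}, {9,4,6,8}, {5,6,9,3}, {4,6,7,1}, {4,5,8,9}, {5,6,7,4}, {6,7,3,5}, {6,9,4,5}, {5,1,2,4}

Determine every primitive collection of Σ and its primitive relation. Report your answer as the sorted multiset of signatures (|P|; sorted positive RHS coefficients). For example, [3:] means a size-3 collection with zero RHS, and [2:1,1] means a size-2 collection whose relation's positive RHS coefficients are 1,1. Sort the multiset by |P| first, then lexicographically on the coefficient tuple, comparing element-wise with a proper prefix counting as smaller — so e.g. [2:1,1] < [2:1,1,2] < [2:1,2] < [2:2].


10 collections generate NE(X_Σ); each relation:

  P = {2,9}:  v_{2} + v_{9} = 0 ; sig = [2:]
  P = {3,4}:  v_{3} + v_{4} = 0 ; sig = [2:]
  P = {1,9}:  v_{1} + v_{9} = v_{6} ; sig = [2:1]
  P = {2,6}:  v_{2} + v_{6} = v_{1} ; sig = [2:1]
  P = {7,8}:  v_{7} + v_{8} = v_{1} ; sig = [2:1]
  P = {2,7}:  v_{2} + v_{7} = 2·v_{1} + v_{5} ; sig = [2:1,2]
  P = {7,9}:  v_{7} + v_{9} = v_{5} + 2·v_{6} ; sig = [2:1,2]
  P = {5,6,8}:  v_{5} + v_{6} + v_{8} = 0 ; sig = [3:]
  P = {1,5,6}:  v_{1} + v_{5} + v_{6} = v_{7} ; sig = [3:1]
  P = {1,5,8}:  v_{1} + v_{5} + v_{8} = v_{2} ; sig = [3:1]

Hence PRS(X_Σ) =
    [2:]
    [2:]
    [2:1]
    [2:1]
    [2:1]
    [2:1,2]
    [2:1,2]
    [3:]
    [3:1]
    [3:1]


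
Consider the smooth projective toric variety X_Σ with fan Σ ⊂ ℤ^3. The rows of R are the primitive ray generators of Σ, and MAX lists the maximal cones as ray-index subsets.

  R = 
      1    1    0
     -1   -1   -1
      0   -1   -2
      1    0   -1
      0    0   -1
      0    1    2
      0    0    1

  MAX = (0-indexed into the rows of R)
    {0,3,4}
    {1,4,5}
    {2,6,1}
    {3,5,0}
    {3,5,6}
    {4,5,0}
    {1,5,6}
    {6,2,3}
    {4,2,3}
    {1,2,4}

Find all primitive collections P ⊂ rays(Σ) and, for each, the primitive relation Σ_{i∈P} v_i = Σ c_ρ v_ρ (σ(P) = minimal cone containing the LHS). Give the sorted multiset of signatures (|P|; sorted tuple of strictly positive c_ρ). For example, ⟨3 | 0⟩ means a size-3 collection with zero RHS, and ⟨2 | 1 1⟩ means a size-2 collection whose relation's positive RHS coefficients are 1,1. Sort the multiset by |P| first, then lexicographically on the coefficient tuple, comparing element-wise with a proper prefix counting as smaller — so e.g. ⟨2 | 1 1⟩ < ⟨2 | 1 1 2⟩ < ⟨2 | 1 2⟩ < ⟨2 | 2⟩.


The 7 primitive collections of Σ (r=7, n=3):

  P = {2,5}:  v_{2} + v_{5} = 0  ⟹  sig = ⟨2 | 0⟩
  P = {4,6}:  v_{4} + v_{6} = 0  ⟹  sig = ⟨2 | 0⟩
  P = {0,1}:  v_{0} + v_{1} = v_{4}  ⟹  sig = ⟨2 | 1⟩
  P = {1,3}:  v_{1} + v_{3} = v_{2}  ⟹  sig = ⟨2 | 1⟩
  P = {0,2}:  v_{0} + v_{2} = v_{3} + v_{4}  ⟹  sig = ⟨2 | 1 1⟩
  P = {0,6}:  v_{0} + v_{6} = v_{3} + v_{5}  ⟹  sig = ⟨2 | 1 1⟩
  P = {3,4,5}:  v_{3} + v_{4} + v_{5} = v_{0}  ⟹  sig = ⟨3 | 1⟩

Sorted signature multiset PRS(X):
    |P|=2: 6 collections, coeffs (), (), (1), (1), (1,1), (1,1)
    |P|=3: 1 collection, coeffs (1)


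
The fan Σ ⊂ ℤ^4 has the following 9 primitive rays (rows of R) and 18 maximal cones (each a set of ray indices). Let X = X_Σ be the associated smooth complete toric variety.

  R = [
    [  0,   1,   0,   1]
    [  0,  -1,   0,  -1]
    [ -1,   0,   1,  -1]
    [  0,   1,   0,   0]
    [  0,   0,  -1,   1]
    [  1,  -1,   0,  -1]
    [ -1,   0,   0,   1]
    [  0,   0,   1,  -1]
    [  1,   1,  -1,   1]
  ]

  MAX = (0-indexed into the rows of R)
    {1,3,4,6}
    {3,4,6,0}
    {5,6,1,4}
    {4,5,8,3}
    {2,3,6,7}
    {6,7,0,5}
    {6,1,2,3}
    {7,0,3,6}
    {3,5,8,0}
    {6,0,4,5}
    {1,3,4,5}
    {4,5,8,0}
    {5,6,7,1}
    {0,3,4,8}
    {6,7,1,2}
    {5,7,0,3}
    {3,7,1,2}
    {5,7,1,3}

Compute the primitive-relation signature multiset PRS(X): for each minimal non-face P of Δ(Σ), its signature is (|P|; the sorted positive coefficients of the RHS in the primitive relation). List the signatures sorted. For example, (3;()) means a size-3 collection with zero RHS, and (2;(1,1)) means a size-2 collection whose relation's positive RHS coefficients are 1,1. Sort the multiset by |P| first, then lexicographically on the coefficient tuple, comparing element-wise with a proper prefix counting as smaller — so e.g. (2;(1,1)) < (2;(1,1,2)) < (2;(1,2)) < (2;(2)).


The 12 primitive collections of Σ (r=9, n=4):

  • {0,1}:  v_{0} + v_{1} = 0  ⇒ sig = (2;())
  • {4,7}:  v_{4} + v_{7} = 0  ⇒ sig = (2;())
  • {2,8}:  v_{2} + v_{8} = v_{3}  ⇒ sig = (2;(1))
  • {2,5}:  v_{2} + v_{5} = v_{1} + v_{7}  ⇒ sig = (2;(1,1))
  • {6,8}:  v_{6} + v_{8} = v_{0} + v_{4}  ⇒ sig = (2;(1,1))
  • {0,2}:  v_{0} + v_{2} = v_{3} + v_{6} + v_{7}  ⇒ sig = (2;(1,1,1))
  • {1,8}:  v_{1} + v_{8} = v_{3} + v_{4} + v_{5}  ⇒ sig = (2;(1,1,1))
  • {2,4}:  v_{2} + v_{4} = v_{1} + v_{3} + v_{6}  ⇒ sig = (2;(1,1,1))
  • {7,8}:  v_{7} + v_{8} = v_{0} + v_{3} + v_{5}  ⇒ sig = (2;(1,1,1))
  • {3,5,6}:  v_{3} + v_{5} + v_{6} = 0  ⇒ sig = (3;())
  • {0,3,4,5}:  v_{0} + v_{3} + v_{4} + v_{5} = v_{8}  ⇒ sig = (4;(1))
  • {1,3,6,7}:  v_{1} + v_{3} + v_{6} + v_{7} = v_{2}  ⇒ sig = (4;(1))

Hence PRS(X_Σ) =
    (2;())
    (2;())
    (2;(1))
    (2;(1,1))
    (2;(1,1))
    (2;(1,1,1))
    (2;(1,1,1))
    (2;(1,1,1))
    (2;(1,1,1))
    (3;())
    (4;(1))
    (4;(1))


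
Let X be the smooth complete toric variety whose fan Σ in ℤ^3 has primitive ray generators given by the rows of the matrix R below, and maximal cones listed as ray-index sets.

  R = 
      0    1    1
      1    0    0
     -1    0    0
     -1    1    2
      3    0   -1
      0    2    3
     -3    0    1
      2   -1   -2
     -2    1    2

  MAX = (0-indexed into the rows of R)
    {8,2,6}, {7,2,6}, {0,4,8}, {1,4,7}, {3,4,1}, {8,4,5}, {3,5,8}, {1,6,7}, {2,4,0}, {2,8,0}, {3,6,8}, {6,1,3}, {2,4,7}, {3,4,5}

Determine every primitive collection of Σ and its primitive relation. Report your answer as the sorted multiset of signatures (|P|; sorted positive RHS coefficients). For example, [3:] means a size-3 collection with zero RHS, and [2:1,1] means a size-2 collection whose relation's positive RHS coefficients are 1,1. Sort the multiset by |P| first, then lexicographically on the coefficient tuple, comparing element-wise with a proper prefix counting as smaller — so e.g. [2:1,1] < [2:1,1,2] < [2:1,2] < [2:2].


The 17 primitive collections of Σ (r=9, n=3):

  P = {1,2}:  v_{1} + v_{2} = 0  so sig = [2:]
  P = {4,6}:  v_{4} + v_{6} = 0  so sig = [2:]
  P = {7,8}:  v_{7} + v_{8} = 0  so sig = [2:]
  P = {1,8}:  v_{1} + v_{8} = v_{3}  so sig = [2:1]
  P = {2,3}:  v_{2} + v_{3} = v_{8}  so sig = [2:1]
  P = {3,7}:  v_{3} + v_{7} = v_{1}  so sig = [2:1]
  P = {0,1}:  v_{0} + v_{1} = v_{4} + v_{8}  so sig = [2:1,1]
  P = {0,6}:  v_{0} + v_{6} = v_{2} + v_{8}  so sig = [2:1,1]
  P = {0,7}:  v_{0} + v_{7} = v_{2} + v_{4}  so sig = [2:1,1]
  P = {5,6}:  v_{5} + v_{6} = v_{3} + v_{8}  so sig = [2:1,1]
  P = {5,7}:  v_{5} + v_{7} = v_{3} + v_{4}  so sig = [2:1,1]
  P = {0,3}:  v_{0} + v_{3} = v_{4} + 2·v_{8}  so sig = [2:1,2]
  P = {1,5}:  v_{1} + v_{5} = 2·v_{3} + v_{4}  so sig = [2:1,2]
  P = {2,5}:  v_{2} + v_{5} = v_{4} + 2·v_{8}  so sig = [2:1,2]
  P = {0,5}:  v_{0} + v_{5} = 2·v_{4} + 3·v_{8}  so sig = [2:2,3]
  P = {2,4,8}:  v_{2} + v_{4} + v_{8} = v_{0}  so sig = [3:1]
  P = {3,4,8}:  v_{3} + v_{4} + v_{8} = v_{5}  so sig = [3:1]

Hence PRS(X_Σ) =
    [2:]
    [2:]
    [2:]
    [2:1]
    [2:1]
    [2:1]
    [2:1,1]
    [2:1,1]
    [2:1,1]
    [2:1,1]
    [2:1,1]
    [2:1,2]
    [2:1,2]
    [2:1,2]
    [2:2,3]
    [3:1]
    [3:1]


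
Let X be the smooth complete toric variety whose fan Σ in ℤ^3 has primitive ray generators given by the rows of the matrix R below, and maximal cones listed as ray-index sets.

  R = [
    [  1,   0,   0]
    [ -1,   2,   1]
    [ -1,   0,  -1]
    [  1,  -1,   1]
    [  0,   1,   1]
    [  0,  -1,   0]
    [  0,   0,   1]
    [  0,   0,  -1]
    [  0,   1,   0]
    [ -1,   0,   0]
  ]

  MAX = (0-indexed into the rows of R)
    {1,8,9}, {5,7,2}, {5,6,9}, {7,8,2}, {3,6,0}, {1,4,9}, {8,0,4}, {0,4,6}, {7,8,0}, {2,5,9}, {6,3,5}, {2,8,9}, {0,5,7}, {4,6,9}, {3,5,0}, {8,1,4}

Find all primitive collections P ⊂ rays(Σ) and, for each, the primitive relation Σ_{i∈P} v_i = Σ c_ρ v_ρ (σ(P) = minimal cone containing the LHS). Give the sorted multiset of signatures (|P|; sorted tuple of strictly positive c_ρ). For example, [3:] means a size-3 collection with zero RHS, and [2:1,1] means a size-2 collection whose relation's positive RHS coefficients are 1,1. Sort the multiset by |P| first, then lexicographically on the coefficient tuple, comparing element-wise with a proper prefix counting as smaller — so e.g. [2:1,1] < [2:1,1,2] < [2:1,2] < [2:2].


23 collections generate NE(X_Σ); each relation:

  • {0,9}:  v_{0} + v_{9} = 0  ⇒ sig = [2:]
  • {5,8}:  v_{5} + v_{8} = 0  ⇒ sig = [2:]
  • {6,7}:  v_{6} + v_{7} = 0  ⇒ sig = [2:]
  • {0,2}:  v_{0} + v_{2} = v_{7}  ⇒ sig = [2:1]
  • {2,3}:  v_{2} + v_{3} = v_{5}  ⇒ sig = [2:1]
  • {2,6}:  v_{2} + v_{6} = v_{9}  ⇒ sig = [2:1]
  • {4,5}:  v_{4} + v_{5} = v_{6}  ⇒ sig = [2:1]
  • {4,7}:  v_{4} + v_{7} = v_{8}  ⇒ sig = [2:1]
  • {6,8}:  v_{6} + v_{8} = v_{4}  ⇒ sig = [2:1]
  • {7,9}:  v_{7} + v_{9} = v_{2}  ⇒ sig = [2:1]
  • {0,1}:  v_{0} + v_{1} = v_{4} + v_{8}  ⇒ sig = [2:1,1]
  • {1,3}:  v_{1} + v_{3} = v_{4} + v_{6}  ⇒ sig = [2:1,1]
  • {1,5}:  v_{1} + v_{5} = v_{4} + v_{9}  ⇒ sig = [2:1,1]
  • {2,4}:  v_{2} + v_{4} = v_{8} + v_{9}  ⇒ sig = [2:1,1]
  • {3,7}:  v_{3} + v_{7} = v_{0} + v_{5}  ⇒ sig = [2:1,1]
  • {3,8}:  v_{3} + v_{8} = v_{0} + v_{6}  ⇒ sig = [2:1,1]
  • {3,9}:  v_{3} + v_{9} = v_{5} + v_{6}  ⇒ sig = [2:1,1]
  • {1,6}:  v_{1} + v_{6} = 2·v_{4} + v_{9}  ⇒ sig = [2:1,2]
  • {1,7}:  v_{1} + v_{7} = 2·v_{8} + v_{9}  ⇒ sig = [2:1,2]
  • {3,4}:  v_{3} + v_{4} = v_{0} + 2·v_{6}  ⇒ sig = [2:1,2]
  • {1,2}:  v_{1} + v_{2} = 2·v_{8} + 2·v_{9}  ⇒ sig = [2:2,2]
  • {0,5,6}:  v_{0} + v_{5} + v_{6} = v_{3}  ⇒ sig = [3:1]
  • {4,8,9}:  v_{4} + v_{8} + v_{9} = v_{1}  ⇒ sig = [3:1]

so the primitive-relation signature multiset is
    [2:]
    [2:]
    [2:]
    [2:1]
    [2:1]
    [2:1]
    [2:1]
    [2:1]
    [2:1]
    [2:1]
    [2:1,1]
    [2:1,1]
    [2:1,1]
    [2:1,1]
    [2:1,1]
    [2:1,1]
    [2:1,1]
    [2:1,2]
    [2:1,2]
    [2:1,2]
    [2:2,2]
    [3:1]
    [3:1]


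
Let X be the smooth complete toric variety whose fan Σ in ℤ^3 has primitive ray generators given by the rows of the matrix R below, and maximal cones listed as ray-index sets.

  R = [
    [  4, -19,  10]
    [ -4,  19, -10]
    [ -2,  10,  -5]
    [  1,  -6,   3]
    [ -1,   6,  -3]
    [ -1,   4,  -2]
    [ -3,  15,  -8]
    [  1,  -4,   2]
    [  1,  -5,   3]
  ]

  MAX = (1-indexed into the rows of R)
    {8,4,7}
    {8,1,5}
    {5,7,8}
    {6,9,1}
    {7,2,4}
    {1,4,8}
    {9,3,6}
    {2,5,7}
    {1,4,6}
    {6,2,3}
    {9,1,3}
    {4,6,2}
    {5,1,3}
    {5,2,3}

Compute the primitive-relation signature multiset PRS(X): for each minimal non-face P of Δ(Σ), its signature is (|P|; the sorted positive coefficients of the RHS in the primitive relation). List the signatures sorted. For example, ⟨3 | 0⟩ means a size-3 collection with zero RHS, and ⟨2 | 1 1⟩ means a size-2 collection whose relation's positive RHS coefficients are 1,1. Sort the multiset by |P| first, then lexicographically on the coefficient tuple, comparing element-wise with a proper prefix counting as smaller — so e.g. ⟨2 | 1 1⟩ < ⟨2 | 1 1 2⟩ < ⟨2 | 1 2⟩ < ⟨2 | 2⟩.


Primitive collections (16):

  • {1,2}:  v_{1} + v_{2} = 0  →  sig = ⟨2 | 0⟩
  • {4,5}:  v_{4} + v_{5} = 0  →  sig = ⟨2 | 0⟩
  • {6,8}:  v_{6} + v_{8} = 0  →  sig = ⟨2 | 0⟩
  • {1,7}:  v_{1} + v_{7} = v_{8}  →  sig = ⟨2 | 1⟩
  • {2,8}:  v_{2} + v_{8} = v_{7}  →  sig = ⟨2 | 1⟩
  • {3,4}:  v_{3} + v_{4} = v_{6}  →  sig = ⟨2 | 1⟩
  • {3,8}:  v_{3} + v_{8} = v_{5}  →  sig = ⟨2 | 1⟩
  • {5,6}:  v_{5} + v_{6} = v_{3}  →  sig = ⟨2 | 1⟩
  • {6,7}:  v_{6} + v_{7} = v_{2}  →  sig = ⟨2 | 1⟩
  • {7,9}:  v_{7} + v_{9} = v_{3}  →  sig = ⟨2 | 1⟩
  • {2,9}:  v_{2} + v_{9} = v_{3} + v_{6}  →  sig = ⟨2 | 1 1⟩
  • {3,7}:  v_{3} + v_{7} = v_{2} + v_{5}  →  sig = ⟨2 | 1 1⟩
  • {8,9}:  v_{8} + v_{9} = v_{1} + v_{3}  →  sig = ⟨2 | 1 1⟩
  • {4,9}:  v_{4} + v_{9} = v_{1} + 2·v_{6}  →  sig = ⟨2 | 1 2⟩
  • {5,9}:  v_{5} + v_{9} = v_{1} + 2·v_{3}  →  sig = ⟨2 | 1 2⟩
  • {1,3,6}:  v_{1} + v_{3} + v_{6} = v_{9}  →  sig = ⟨3 | 1⟩

Hence PRS(X_Σ) =
    |P|=2: 15 collections, coeffs (), (), (), (1), (1), (1), (1), (1), (1), (1), (1,1), (1,1), (1,1), (1,2), (1,2)
    |P|=3: 1 collection, coeffs (1)


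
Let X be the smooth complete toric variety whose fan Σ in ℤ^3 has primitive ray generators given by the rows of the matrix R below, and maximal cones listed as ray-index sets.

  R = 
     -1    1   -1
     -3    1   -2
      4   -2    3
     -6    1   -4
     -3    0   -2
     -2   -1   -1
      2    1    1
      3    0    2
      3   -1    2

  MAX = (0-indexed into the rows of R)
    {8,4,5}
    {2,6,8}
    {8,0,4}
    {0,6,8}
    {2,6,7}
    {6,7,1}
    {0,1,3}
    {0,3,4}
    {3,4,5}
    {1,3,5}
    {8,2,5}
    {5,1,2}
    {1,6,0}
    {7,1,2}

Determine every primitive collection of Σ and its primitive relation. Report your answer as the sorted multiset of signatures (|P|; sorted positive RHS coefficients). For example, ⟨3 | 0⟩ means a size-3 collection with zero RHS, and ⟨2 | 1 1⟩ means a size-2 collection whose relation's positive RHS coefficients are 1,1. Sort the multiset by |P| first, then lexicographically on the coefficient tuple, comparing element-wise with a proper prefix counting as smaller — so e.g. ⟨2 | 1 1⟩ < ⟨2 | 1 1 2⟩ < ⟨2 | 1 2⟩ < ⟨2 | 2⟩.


16 collections generate NE(X_Σ); each relation:

  P={1,8}:  v_{1} + v_{8} = 0  ⟹  sig = ⟨2 | 0⟩
  P={4,7}:  v_{4} + v_{7} = 0  ⟹  sig = ⟨2 | 0⟩
  P={5,6}:  v_{5} + v_{6} = 0  ⟹  sig = ⟨2 | 0⟩
  P={0,2}:  v_{0} + v_{2} = v_{8}  ⟹  sig = ⟨2 | 1⟩
  P={0,5}:  v_{0} + v_{5} = v_{4}  ⟹  sig = ⟨2 | 1⟩
  P={0,7}:  v_{0} + v_{7} = v_{6}  ⟹  sig = ⟨2 | 1⟩
  P={1,4}:  v_{1} + v_{4} = v_{3}  ⟹  sig = ⟨2 | 1⟩
  P={2,3}:  v_{2} + v_{3} = v_{5}  ⟹  sig = ⟨2 | 1⟩
  P={3,7}:  v_{3} + v_{7} = v_{1}  ⟹  sig = ⟨2 | 1⟩
  P={3,8}:  v_{3} + v_{8} = v_{4}  ⟹  sig = ⟨2 | 1⟩
  P={4,6}:  v_{4} + v_{6} = v_{0}  ⟹  sig = ⟨2 | 1⟩
  P={2,4}:  v_{2} + v_{4} = v_{5} + v_{8}  ⟹  sig = ⟨2 | 1 1⟩
  P={3,6}:  v_{3} + v_{6} = v_{0} + v_{1}  ⟹  sig = ⟨2 | 1 1⟩
  P={5,7}:  v_{5} + v_{7} = v_{1} + v_{2}  ⟹  sig = ⟨2 | 1 1⟩
  P={7,8}:  v_{7} + v_{8} = v_{2} + v_{6}  ⟹  sig = ⟨2 | 1 1⟩
  P={1,2,6}:  v_{1} + v_{2} + v_{6} = v_{7}  ⟹  sig = ⟨3 | 1⟩

Signatures (|P|; sorted positive RHS coefficients), sorted:
[⟨2 | 0⟩, ⟨2 | 0⟩, ⟨2 | 0⟩, ⟨2 | 1⟩, ⟨2 | 1⟩, ⟨2 | 1⟩, ⟨2 | 1⟩, ⟨2 | 1⟩, ⟨2 | 1⟩, ⟨2 | 1⟩, ⟨2 | 1⟩, ⟨2 | 1 1⟩, ⟨2 | 1 1⟩, ⟨2 | 1 1⟩, ⟨2 | 1 1⟩, ⟨3 | 1⟩]


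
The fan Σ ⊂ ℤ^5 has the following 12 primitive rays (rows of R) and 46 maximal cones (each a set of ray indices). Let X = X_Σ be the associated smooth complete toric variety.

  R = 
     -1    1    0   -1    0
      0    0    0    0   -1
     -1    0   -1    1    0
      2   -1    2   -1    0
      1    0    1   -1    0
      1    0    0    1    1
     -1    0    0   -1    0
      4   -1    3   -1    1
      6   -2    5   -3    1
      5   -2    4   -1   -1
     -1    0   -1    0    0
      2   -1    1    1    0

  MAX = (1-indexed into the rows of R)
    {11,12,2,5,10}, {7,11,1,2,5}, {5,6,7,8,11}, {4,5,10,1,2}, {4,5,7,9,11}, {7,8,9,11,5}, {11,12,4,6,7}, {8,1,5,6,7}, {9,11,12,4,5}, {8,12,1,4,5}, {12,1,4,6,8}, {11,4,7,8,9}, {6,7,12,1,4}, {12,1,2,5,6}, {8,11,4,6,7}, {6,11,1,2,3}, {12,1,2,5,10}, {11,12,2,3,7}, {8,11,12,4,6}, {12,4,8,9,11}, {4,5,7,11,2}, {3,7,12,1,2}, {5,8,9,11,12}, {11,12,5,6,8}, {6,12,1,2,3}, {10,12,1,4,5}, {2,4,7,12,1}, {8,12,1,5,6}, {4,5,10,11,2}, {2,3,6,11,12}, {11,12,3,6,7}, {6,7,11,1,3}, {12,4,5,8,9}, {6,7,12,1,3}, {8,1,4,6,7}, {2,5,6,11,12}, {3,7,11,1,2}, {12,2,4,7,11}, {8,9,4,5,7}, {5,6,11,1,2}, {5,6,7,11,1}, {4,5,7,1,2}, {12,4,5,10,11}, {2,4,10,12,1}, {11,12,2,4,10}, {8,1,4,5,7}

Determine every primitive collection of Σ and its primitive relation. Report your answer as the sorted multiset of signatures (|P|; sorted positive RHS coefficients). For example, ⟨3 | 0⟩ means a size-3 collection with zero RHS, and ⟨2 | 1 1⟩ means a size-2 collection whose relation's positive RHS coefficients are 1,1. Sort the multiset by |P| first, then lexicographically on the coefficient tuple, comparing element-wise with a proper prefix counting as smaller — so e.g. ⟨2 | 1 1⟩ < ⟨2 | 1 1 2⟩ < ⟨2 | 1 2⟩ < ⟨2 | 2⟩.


|primitive collections| = 25. Relations:

  P = {3,5}:  v_{3} + v_{5} = 0  ⇒ sig = ⟨2 | 0⟩
  P = {3,4}:  v_{3} + v_{4} = v_{7} + v_{12}  ⇒ sig = ⟨2 | 1 1⟩
  P = {3,8}:  v_{3} + v_{8} = v_{4} + v_{6}  ⇒ sig = ⟨2 | 1 1⟩
  P = {3,9}:  v_{3} + v_{9} = v_{4} + v_{8} + v_{11}  ⇒ sig = ⟨2 | 1 1 1⟩
  P = {3,10}:  v_{3} + v_{10} = v_{2} + v_{4} + v_{12}  ⇒ sig = ⟨2 | 1 1 1⟩
  P = {2,9}:  v_{2} + v_{9} = v_{4} + 3·v_{5} + v_{11} + v_{12}  ⇒ sig = ⟨2 | 1 1 1 3⟩
  P = {1,9}:  v_{1} + v_{9} = 2·v_{5} + v_{7} + v_{8}  ⇒ sig = ⟨2 | 1 1 2⟩
  P = {2,8}:  v_{2} + v_{8} = 2·v_{5} + v_{12}  ⇒ sig = ⟨2 | 1 2⟩
  P = {6,9}:  v_{6} + v_{9} = 2·v_{8} + v_{11}  ⇒ sig = ⟨2 | 1 2⟩
  P = {7,10}:  v_{7} + v_{10} = v_{2} + 2·v_{4}  ⇒ sig = ⟨2 | 1 2⟩
  P = {9,10}:  v_{9} + v_{10} = 2·v_{4} + 4·v_{5} + v_{11} + 2·v_{12}  ⇒ sig = ⟨2 | 1 2 2 4⟩
  P = {8,10}:  v_{8} + v_{10} = v_{4} + 3·v_{5} + 2·v_{12}  ⇒ sig = ⟨2 | 1 2 3⟩
  P = {6,10}:  v_{6} + v_{10} = 2·v_{5} + 2·v_{12}  ⇒ sig = ⟨2 | 2 2⟩
  P = {1,11,12}:  v_{1} + v_{11} + v_{12} = 0  ⇒ sig = ⟨3 | 0⟩
  P = {2,6,7}:  v_{2} + v_{6} + v_{7} = 0  ⇒ sig = ⟨3 | 0⟩
  P = {4,5,6}:  v_{4} + v_{5} + v_{6} = v_{8}  ⇒ sig = ⟨3 | 1⟩
  P = {5,7,12}:  v_{5} + v_{7} + v_{12} = v_{4}  ⇒ sig = ⟨3 | 1⟩
  P = {1,4,11}:  v_{1} + v_{4} + v_{11} = v_{5} + v_{7}  ⇒ sig = ⟨3 | 1 1⟩
  P = {2,4,6}:  v_{2} + v_{4} + v_{6} = v_{5} + v_{12}  ⇒ sig = ⟨3 | 1 1⟩
  P = {1,10,11}:  v_{1} + v_{10} + v_{11} = v_{2} + v_{4} + v_{5}  ⇒ sig = ⟨3 | 1 1 1⟩
  P = {1,8,11}:  v_{1} + v_{8} + v_{11} = 2·v_{5} + v_{6} + v_{7}  ⇒ sig = ⟨3 | 1 1 2⟩
  P = {7,9,12}:  v_{7} + v_{9} + v_{12} = 2·v_{4} + v_{8} + v_{11}  ⇒ sig = ⟨3 | 1 1 2⟩
  P = {7,8,12}:  v_{7} + v_{8} + v_{12} = 2·v_{4} + v_{6}  ⇒ sig = ⟨3 | 1 2⟩
  P = {2,4,5,12}:  v_{2} + v_{4} + v_{5} + v_{12} = v_{10}  ⇒ sig = ⟨4 | 1⟩
  P = {4,5,8,11}:  v_{4} + v_{5} + v_{8} + v_{11} = v_{9}  ⇒ sig = ⟨4 | 1⟩

Hence PRS(X_Σ) =
{ ⟨2 | 0⟩,  ⟨2 | 1 1⟩ ×2,  ⟨2 | 1 1 1⟩ ×2,  ⟨2 | 1 1 1 3⟩,  ⟨2 | 1 1 2⟩,  ⟨2 | 1 2⟩ ×3,  ⟨2 | 1 2 2 4⟩,  ⟨2 | 1 2 3⟩,  ⟨2 | 2 2⟩,  ⟨3 | 0⟩ ×2,  ⟨3 | 1⟩ ×2,  ⟨3 | 1 1⟩ ×2,  ⟨3 | 1 1 1⟩,  ⟨3 | 1 1 2⟩ ×2,  ⟨3 | 1 2⟩,  ⟨4 | 1⟩ ×2 }
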